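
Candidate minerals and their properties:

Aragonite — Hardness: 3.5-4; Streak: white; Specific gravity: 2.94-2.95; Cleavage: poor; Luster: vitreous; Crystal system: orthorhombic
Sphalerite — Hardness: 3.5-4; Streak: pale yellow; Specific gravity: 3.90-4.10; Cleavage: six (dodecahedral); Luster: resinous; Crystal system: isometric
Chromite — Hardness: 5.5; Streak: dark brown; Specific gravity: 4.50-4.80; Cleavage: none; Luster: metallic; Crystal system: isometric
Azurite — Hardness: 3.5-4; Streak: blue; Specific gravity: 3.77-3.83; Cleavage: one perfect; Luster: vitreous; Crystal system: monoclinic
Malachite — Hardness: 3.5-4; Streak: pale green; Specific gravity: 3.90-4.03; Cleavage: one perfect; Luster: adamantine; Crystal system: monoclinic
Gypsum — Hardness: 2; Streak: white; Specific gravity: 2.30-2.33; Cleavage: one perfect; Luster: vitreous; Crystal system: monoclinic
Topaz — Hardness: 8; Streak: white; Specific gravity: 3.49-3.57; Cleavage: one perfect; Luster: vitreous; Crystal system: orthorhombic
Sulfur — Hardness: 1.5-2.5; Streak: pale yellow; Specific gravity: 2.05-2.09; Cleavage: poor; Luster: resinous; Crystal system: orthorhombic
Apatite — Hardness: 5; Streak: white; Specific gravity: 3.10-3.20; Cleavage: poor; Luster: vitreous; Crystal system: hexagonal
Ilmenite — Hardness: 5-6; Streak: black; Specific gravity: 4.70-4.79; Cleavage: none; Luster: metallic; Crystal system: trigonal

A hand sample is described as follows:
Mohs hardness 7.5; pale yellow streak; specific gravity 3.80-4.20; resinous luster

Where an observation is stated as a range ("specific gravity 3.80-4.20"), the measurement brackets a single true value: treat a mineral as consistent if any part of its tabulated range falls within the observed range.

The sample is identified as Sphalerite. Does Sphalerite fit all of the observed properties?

Inconsistent

Mohs hardness 7.5 — Sphalerite has hardness 3.5-4; a mismatch.
Pale yellow streak — matches Sphalerite (pale yellow streak).
Specific gravity 3.80-4.20 — matches Sphalerite (SG 3.90-4.10).
Resinous luster — matches Sphalerite (resinous luster).
The hardness observation rules out Sphalerite.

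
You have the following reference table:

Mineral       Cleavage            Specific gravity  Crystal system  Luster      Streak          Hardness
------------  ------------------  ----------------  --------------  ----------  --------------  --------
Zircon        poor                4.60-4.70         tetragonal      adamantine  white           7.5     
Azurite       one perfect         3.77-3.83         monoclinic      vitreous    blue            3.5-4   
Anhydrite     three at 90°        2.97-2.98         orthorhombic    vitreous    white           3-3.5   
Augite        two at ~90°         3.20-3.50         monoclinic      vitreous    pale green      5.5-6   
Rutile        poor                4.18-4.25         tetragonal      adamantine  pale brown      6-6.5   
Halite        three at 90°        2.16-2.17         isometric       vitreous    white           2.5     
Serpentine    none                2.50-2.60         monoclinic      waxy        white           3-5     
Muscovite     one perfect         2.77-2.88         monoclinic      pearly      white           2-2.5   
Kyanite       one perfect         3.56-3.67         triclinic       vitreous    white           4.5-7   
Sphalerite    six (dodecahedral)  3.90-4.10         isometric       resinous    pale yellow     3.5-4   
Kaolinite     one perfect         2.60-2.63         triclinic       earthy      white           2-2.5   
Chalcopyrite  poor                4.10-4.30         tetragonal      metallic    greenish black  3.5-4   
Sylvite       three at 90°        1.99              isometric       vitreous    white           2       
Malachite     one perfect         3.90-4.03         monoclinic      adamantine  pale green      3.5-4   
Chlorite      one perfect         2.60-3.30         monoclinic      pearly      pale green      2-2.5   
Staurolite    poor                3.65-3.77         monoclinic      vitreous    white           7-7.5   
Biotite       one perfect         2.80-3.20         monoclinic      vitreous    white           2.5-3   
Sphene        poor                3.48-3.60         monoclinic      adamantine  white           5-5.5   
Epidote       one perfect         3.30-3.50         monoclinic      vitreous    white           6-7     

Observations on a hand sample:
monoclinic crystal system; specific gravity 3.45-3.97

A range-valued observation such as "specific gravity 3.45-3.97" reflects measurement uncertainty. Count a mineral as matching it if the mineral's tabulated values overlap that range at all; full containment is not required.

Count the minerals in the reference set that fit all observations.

Monoclinic crystal system: Azurite, Augite, Serpentine, Muscovite, Malachite, Chlorite, Staurolite, Biotite, Sphene, Epidote remain.
Specific gravity 3.45-3.97 is inconsistent with Serpentine, Muscovite, Chlorite, Biotite.
Remaining candidates: Augite, Azurite, Epidote, Malachite, Sphene, Staurolite.
That is 6 minerals.

6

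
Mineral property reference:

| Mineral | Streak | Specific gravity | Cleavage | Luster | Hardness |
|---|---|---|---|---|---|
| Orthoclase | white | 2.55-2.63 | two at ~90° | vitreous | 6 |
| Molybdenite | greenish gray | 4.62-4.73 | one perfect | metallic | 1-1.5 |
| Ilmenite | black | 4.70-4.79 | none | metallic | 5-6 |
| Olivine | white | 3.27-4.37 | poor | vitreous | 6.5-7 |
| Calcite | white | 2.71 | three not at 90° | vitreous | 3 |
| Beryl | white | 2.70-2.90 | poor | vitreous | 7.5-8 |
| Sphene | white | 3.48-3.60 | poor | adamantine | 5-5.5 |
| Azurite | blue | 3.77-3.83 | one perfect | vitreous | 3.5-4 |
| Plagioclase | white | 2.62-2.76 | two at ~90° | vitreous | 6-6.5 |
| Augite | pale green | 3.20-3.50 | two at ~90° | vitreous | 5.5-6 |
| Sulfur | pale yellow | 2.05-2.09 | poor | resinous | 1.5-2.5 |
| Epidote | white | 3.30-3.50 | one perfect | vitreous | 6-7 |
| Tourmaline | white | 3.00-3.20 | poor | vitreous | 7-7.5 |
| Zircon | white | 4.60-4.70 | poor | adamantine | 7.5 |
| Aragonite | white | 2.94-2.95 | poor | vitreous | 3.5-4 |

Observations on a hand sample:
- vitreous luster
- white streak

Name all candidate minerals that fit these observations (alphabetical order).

Vitreous luster eliminates Molybdenite, Ilmenite, Sphene, Sulfur, Zircon.
White streak is inconsistent with Azurite, Augite.
Remaining candidates: Aragonite, Beryl, Calcite, Epidote, Olivine, Orthoclase, Plagioclase, Tourmaline.

Aragonite, Beryl, Calcite, Epidote, Olivine, Orthoclase, Plagioclase, Tourmaline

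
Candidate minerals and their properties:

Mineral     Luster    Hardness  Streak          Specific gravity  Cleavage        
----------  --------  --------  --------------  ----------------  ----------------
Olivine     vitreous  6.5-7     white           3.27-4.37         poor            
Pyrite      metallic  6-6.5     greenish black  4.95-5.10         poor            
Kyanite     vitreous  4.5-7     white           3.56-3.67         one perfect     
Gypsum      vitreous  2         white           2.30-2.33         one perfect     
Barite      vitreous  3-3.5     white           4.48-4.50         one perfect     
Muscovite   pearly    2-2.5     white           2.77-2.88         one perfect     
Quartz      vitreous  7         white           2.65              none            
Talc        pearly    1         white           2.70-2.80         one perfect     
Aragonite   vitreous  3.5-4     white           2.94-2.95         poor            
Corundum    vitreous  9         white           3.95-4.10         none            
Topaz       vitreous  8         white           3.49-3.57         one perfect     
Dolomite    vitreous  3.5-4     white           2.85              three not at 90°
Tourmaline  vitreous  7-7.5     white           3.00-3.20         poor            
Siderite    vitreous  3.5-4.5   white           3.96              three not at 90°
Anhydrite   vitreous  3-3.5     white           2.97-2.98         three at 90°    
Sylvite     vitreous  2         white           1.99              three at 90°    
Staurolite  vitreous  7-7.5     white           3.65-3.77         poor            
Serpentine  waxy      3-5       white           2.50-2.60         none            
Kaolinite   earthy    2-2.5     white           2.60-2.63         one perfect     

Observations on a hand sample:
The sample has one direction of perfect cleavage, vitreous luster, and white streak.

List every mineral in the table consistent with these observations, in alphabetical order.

One direction of perfect cleavage: only Kyanite, Gypsum, Barite, Muscovite, Talc, Topaz, Kaolinite remain.
Vitreous luster eliminates Muscovite, Talc, Kaolinite.
White streak: consistent with all remaining minerals.
Remaining candidates: Barite, Gypsum, Kyanite, Topaz.

Barite, Gypsum, Kyanite, Topaz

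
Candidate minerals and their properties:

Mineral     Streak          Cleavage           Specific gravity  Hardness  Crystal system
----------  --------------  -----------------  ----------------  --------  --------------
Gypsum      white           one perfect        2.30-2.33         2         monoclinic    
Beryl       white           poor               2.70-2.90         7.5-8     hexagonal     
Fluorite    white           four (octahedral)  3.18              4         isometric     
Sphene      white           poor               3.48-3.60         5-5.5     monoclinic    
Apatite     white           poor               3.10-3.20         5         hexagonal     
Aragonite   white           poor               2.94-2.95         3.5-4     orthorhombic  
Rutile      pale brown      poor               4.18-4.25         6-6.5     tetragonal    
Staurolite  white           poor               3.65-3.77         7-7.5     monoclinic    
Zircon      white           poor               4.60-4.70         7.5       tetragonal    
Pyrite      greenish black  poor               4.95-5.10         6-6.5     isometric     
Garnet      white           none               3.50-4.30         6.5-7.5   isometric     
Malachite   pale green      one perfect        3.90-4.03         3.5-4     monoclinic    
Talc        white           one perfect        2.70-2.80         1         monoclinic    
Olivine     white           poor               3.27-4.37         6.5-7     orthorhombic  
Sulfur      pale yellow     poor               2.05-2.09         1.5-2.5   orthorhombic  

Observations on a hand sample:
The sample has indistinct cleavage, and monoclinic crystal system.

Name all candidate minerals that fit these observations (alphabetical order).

Indistinct cleavage is inconsistent with Gypsum, Fluorite, Garnet, Malachite, Talc.
Monoclinic crystal system: leaves Sphene, Staurolite.
Consistent with every observation: Sphene, Staurolite.

Sphene, Staurolite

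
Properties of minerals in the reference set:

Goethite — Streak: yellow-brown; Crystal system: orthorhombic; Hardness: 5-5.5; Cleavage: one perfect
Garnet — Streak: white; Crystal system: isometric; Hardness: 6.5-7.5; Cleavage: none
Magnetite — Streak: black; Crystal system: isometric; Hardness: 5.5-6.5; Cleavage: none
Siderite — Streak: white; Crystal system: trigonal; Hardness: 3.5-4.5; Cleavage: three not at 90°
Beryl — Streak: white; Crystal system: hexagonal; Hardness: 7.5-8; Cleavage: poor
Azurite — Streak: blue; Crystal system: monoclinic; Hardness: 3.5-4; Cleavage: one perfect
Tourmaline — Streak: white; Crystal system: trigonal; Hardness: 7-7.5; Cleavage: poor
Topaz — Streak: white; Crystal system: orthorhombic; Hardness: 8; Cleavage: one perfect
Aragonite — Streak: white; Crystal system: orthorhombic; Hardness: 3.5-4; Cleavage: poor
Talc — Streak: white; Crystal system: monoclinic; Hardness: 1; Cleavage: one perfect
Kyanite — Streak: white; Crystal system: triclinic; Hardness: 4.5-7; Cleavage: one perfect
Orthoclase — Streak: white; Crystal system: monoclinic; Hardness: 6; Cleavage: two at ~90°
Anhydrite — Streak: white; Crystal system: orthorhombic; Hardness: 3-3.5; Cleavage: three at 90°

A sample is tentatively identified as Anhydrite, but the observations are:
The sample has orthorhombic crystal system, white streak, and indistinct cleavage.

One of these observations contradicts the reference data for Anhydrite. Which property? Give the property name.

cleavage

Orthorhombic crystal system: Anhydrite has orthorhombic system — agrees.
White streak: Anhydrite has white streak — agrees.
Indistinct cleavage: Anhydrite has cleavage three at 90° — does not match.
Everything matches except the cleavage.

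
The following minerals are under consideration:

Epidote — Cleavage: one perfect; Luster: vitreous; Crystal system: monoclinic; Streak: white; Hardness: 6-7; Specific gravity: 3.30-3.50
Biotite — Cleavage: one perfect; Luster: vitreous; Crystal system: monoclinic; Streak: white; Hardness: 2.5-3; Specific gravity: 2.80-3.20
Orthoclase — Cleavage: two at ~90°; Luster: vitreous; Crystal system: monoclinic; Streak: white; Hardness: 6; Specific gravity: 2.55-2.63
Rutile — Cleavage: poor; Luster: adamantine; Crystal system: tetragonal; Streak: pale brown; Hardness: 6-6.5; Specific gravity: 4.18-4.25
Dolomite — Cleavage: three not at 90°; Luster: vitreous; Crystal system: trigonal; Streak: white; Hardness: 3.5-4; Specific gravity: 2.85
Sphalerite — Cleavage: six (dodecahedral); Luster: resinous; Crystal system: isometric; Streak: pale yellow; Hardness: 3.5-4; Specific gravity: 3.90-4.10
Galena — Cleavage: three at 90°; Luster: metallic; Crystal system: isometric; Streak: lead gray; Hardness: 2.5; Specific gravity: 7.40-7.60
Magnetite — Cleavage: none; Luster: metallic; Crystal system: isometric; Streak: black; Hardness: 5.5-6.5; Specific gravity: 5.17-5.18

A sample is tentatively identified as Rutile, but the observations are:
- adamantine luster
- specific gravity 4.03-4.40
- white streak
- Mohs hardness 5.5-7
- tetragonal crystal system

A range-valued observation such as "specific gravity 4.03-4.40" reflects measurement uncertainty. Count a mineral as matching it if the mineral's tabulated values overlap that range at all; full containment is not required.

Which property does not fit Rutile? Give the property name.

Adamantine luster: Rutile has adamantine luster — matches.
Specific gravity 4.03-4.40: Rutile has SG 4.18-4.25 — matches.
White streak: Rutile has pale brown streak — inconsistent.
Mohs hardness 5.5-7: Rutile has hardness 6-6.5 — matches.
Tetragonal crystal system: Rutile has tetragonal system — matches.
Only the streak is inconsistent.

streak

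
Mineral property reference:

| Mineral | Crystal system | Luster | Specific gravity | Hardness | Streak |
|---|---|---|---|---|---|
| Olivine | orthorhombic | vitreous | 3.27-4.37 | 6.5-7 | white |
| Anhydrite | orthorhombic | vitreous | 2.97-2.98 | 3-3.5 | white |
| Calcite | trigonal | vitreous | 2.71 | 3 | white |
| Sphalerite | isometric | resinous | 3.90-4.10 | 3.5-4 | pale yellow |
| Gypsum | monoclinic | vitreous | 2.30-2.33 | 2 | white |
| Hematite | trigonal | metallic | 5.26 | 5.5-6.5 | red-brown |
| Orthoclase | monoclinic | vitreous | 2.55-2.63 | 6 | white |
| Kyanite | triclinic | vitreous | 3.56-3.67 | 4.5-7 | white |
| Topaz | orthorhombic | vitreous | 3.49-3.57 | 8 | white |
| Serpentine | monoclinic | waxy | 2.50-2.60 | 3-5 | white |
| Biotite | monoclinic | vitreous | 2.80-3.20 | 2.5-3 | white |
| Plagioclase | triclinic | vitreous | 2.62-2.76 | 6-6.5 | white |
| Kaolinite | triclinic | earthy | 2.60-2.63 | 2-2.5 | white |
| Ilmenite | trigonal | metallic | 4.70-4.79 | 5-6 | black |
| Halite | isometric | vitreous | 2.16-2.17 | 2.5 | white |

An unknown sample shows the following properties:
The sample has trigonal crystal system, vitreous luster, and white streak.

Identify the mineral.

Trigonal crystal system — narrows the field to Calcite, Hematite, Ilmenite.
Vitreous luster — Calcite remains.
White streak — consistent with all remaining minerals.
Calcite is the sole remaining match.

Calcite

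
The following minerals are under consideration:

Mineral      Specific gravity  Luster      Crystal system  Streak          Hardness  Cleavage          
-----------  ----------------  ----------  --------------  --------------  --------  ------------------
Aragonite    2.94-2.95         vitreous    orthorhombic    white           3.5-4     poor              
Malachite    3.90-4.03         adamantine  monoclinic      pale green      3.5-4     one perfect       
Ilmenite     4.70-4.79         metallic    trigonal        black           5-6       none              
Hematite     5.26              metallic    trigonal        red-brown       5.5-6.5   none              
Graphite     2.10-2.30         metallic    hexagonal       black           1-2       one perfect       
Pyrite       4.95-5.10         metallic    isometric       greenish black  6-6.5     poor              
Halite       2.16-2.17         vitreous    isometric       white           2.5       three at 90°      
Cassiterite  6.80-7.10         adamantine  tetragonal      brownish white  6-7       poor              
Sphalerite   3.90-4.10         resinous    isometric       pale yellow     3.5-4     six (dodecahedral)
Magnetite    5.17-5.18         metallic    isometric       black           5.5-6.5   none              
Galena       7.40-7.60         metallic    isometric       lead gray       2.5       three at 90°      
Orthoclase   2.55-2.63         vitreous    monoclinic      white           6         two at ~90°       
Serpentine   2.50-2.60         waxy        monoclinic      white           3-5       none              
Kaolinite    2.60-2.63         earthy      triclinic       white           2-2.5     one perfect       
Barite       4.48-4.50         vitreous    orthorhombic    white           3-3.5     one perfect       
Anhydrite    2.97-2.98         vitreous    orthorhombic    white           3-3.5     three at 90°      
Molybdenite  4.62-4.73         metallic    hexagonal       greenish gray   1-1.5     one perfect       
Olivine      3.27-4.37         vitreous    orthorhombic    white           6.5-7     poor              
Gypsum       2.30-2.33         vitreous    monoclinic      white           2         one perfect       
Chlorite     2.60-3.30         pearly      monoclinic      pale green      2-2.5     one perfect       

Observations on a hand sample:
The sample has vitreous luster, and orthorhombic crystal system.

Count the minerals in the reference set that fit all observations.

Vitreous luster — leaves Aragonite, Halite, Orthoclase, Barite, Anhydrite, Olivine, Gypsum.
Orthorhombic crystal system excludes Halite, Orthoclase, Gypsum.
Remaining candidates: Anhydrite, Aragonite, Barite, Olivine.
That is 4 minerals.

4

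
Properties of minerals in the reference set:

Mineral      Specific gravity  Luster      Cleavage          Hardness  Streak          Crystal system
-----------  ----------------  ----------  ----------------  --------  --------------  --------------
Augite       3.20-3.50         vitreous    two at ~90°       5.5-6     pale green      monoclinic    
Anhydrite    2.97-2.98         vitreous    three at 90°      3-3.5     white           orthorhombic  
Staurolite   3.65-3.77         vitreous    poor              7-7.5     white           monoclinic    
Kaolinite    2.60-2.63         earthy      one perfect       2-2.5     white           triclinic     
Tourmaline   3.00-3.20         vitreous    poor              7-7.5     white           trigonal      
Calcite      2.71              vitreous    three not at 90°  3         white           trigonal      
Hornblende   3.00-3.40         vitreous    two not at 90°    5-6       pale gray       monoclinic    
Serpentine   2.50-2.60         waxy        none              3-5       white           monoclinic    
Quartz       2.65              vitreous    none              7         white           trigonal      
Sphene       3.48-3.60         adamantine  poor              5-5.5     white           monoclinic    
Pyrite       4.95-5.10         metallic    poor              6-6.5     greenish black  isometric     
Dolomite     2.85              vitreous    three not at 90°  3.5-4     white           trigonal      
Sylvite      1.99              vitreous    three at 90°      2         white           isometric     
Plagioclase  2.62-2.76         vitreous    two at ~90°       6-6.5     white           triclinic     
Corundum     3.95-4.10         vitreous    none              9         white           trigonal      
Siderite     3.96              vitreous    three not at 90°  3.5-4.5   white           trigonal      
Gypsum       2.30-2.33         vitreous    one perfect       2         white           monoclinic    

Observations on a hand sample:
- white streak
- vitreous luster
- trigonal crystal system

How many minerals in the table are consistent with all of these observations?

6

White streak rules out Augite, Hornblende, Pyrite.
Vitreous luster excludes Kaolinite, Serpentine, Sphene.
Trigonal crystal system is inconsistent with Anhydrite, Staurolite, Sylvite, Plagioclase, Gypsum.
Remaining candidates: Calcite, Corundum, Dolomite, Quartz, Siderite, Tourmaline.
That is 6 minerals.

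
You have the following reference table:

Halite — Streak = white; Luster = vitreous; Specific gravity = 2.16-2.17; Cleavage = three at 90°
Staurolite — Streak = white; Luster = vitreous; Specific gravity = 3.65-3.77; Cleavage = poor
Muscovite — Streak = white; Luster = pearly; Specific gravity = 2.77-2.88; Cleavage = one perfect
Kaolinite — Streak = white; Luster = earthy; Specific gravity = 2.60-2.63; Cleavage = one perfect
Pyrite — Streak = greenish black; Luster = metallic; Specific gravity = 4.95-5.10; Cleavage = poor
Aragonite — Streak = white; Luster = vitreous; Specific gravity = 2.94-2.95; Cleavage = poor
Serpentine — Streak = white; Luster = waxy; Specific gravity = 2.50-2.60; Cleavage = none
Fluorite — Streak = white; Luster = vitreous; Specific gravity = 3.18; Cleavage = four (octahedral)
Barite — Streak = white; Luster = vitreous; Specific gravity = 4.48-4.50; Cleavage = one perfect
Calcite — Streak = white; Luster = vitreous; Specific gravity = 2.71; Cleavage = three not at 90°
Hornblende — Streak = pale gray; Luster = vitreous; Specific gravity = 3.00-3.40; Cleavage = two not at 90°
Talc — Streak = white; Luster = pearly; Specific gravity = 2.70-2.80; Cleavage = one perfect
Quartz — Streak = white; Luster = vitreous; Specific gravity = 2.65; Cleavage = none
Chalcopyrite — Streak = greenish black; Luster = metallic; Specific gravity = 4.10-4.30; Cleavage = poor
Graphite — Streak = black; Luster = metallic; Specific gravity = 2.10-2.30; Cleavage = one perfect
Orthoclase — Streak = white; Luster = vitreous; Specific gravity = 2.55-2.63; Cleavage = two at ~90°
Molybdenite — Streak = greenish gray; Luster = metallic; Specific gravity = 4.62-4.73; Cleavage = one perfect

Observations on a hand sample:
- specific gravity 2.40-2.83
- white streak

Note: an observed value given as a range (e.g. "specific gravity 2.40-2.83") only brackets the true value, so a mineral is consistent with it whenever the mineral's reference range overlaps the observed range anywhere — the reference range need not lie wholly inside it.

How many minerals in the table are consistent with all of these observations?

Specific gravity 2.40-2.83 — leaves Muscovite, Kaolinite, Serpentine, Calcite, Talc, Quartz, Orthoclase.
White streak — every remaining candidate is consistent.
Remaining candidates: Calcite, Kaolinite, Muscovite, Orthoclase, Quartz, Serpentine, Talc.
That is 7 minerals.

7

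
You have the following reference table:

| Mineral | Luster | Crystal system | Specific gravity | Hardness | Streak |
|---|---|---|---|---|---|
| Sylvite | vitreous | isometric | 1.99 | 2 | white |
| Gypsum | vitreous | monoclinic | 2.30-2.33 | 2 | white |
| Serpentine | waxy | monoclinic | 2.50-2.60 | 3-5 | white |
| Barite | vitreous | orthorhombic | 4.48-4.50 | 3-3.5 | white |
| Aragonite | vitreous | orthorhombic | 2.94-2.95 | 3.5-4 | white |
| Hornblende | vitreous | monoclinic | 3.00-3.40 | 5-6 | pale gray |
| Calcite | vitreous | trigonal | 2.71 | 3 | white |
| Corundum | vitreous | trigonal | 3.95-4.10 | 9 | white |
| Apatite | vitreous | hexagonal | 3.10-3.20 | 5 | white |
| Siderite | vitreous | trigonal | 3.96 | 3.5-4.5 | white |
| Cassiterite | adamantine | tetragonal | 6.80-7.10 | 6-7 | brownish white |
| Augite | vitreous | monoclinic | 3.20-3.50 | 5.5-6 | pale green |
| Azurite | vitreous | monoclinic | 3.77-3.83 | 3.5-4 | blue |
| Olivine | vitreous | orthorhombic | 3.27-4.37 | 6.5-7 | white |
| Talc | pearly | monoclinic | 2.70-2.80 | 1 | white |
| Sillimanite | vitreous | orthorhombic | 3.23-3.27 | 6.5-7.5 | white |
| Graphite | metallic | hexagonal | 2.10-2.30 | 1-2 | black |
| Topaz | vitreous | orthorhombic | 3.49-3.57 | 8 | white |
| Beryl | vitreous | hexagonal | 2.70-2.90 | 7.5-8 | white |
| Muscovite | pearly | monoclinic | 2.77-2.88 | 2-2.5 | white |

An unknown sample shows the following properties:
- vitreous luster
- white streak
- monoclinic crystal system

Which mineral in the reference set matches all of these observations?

Vitreous luster rules out Serpentine, Cassiterite, Talc, Graphite, Muscovite.
White streak is inconsistent with Hornblende, Augite, Azurite.
Monoclinic crystal system: Gypsum remains.
The only mineral consistent with every observation is Gypsum.

Gypsum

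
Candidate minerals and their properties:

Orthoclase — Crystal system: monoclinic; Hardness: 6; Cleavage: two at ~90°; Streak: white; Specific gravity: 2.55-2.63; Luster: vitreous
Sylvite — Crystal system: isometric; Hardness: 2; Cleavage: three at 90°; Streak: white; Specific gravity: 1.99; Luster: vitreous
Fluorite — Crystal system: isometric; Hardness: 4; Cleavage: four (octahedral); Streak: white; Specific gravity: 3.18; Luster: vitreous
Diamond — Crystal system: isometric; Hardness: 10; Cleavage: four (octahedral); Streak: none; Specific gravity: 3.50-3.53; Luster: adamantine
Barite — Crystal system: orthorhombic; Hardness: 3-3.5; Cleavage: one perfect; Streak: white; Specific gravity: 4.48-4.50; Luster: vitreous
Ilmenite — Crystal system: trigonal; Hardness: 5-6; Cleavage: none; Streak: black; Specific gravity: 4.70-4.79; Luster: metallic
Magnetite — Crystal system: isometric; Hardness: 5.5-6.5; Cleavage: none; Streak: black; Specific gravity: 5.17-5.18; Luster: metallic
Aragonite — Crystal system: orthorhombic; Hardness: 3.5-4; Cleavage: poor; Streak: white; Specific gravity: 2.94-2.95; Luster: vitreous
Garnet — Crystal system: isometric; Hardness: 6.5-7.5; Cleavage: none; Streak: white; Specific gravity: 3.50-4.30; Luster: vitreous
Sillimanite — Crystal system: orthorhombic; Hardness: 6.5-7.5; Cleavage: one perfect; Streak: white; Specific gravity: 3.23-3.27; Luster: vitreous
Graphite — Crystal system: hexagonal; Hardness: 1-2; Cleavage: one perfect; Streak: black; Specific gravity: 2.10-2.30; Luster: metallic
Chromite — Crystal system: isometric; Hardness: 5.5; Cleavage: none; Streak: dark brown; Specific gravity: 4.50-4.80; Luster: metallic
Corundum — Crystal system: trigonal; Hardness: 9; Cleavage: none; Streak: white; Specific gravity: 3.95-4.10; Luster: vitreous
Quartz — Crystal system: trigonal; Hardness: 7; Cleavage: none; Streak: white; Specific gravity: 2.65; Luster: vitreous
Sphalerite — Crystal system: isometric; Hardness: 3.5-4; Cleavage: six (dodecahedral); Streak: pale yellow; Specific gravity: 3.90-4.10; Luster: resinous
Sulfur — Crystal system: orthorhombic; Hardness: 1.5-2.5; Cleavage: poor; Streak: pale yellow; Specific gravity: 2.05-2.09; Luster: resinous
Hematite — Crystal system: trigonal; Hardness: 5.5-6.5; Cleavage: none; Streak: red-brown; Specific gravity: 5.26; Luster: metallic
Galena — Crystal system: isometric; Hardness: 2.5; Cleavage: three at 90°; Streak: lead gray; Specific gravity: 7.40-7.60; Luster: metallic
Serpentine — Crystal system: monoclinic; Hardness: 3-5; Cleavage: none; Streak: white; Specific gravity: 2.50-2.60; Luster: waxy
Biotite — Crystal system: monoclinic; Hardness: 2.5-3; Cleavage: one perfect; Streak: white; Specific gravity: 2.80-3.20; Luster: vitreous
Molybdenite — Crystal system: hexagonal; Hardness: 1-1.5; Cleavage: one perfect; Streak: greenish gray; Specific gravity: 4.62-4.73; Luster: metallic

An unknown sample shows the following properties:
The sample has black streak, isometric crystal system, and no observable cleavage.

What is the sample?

Black streak — Ilmenite, Magnetite, Graphite remain.
Isometric crystal system — Magnetite remains.
No observable cleavage — consistent with all remaining minerals.
The only mineral consistent with every observation is Magnetite.

Magnetite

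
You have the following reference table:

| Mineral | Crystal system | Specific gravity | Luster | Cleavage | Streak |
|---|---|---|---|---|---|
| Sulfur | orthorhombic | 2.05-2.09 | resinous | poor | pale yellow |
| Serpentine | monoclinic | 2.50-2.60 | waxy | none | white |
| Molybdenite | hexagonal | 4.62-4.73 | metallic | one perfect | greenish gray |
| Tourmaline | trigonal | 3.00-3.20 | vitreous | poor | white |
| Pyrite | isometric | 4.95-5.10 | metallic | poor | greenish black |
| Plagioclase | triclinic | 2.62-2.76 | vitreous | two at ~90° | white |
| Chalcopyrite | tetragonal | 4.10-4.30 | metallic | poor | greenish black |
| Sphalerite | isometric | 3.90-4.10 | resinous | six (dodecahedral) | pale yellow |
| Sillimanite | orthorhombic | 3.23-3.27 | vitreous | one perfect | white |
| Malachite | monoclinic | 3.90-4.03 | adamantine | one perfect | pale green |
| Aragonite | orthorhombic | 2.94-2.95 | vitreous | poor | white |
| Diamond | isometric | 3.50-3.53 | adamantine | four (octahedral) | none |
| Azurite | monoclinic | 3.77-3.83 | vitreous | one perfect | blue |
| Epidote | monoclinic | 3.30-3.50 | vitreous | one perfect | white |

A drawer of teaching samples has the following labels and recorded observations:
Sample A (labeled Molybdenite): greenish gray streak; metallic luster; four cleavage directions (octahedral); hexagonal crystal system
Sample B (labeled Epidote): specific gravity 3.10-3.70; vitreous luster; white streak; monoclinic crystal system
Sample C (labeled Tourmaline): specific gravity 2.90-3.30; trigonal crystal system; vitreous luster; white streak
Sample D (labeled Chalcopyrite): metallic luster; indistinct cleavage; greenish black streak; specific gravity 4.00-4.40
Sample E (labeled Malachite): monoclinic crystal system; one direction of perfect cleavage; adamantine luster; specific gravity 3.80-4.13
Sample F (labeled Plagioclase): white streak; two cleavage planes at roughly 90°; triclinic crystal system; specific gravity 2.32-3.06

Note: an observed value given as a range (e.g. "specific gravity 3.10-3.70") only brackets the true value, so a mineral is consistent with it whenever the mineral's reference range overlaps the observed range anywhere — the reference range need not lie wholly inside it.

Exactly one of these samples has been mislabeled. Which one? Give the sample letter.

Sample A: four cleavage directions (octahedral) is outside the reference for Molybdenite (cleavage one perfect) — mislabeled.
Sample B: all recorded properties match Epidote.
Sample C: all recorded properties match Tourmaline.
Sample D: all recorded properties match Chalcopyrite.
Sample E: all recorded properties match Malachite.
Sample F: all recorded properties match Plagioclase.
Only sample A is inconsistent with its label.

A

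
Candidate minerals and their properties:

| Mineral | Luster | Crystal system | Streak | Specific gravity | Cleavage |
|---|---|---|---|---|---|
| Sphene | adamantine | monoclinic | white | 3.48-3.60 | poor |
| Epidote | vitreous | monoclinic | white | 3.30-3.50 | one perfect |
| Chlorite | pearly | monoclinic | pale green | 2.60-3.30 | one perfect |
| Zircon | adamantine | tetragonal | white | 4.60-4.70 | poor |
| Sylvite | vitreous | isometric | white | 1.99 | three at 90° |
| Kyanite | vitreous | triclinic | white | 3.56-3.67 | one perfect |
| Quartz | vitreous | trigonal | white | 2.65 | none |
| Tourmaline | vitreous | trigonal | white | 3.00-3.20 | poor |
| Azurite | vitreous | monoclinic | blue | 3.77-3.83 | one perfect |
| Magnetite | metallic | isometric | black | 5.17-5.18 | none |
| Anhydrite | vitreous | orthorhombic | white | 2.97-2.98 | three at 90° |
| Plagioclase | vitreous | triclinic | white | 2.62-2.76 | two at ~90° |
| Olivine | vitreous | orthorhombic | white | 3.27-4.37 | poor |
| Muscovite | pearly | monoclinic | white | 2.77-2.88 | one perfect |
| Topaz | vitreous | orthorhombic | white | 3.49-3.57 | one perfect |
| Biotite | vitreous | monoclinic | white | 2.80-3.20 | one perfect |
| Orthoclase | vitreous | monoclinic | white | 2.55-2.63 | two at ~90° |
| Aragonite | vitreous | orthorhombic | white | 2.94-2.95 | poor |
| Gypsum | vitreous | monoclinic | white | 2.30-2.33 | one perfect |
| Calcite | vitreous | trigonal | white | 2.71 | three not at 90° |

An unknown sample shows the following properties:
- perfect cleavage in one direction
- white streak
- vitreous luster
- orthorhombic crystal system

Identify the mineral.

Perfect cleavage in one direction — narrows the field to Epidote, Chlorite, Kyanite, Azurite, Muscovite, Topaz, Biotite, Gypsum.
White streak is inconsistent with Chlorite, Azurite.
Vitreous luster is inconsistent with Muscovite.
Orthorhombic crystal system — Topaz remains.
Only Topaz satisfies all observations.

Topaz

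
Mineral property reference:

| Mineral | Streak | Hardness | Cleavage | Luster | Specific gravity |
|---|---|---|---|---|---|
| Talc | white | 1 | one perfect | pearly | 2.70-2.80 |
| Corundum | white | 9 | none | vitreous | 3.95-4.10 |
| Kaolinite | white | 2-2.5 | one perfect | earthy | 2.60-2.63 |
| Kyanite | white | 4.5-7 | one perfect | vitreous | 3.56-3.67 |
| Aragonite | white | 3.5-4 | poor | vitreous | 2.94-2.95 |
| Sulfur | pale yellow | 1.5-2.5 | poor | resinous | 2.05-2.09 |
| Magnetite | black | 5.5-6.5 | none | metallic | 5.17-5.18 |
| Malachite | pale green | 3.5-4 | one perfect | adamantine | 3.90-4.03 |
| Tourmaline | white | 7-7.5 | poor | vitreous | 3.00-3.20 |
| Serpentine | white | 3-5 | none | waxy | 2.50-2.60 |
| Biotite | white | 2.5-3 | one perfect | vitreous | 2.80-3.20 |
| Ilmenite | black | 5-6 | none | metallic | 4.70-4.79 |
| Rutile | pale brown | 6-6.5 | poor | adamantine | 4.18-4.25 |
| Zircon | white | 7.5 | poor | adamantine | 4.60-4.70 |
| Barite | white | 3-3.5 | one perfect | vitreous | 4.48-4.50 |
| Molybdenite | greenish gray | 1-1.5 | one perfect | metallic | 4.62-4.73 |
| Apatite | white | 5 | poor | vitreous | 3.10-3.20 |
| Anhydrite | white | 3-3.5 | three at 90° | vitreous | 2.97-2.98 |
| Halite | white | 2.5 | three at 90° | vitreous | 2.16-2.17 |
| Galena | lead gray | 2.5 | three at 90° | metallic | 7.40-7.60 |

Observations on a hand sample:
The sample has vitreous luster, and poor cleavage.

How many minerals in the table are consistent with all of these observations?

Vitreous luster — narrows the field to Corundum, Kyanite, Aragonite, Tourmaline, Biotite, Barite, Apatite, Anhydrite, Halite.
Poor cleavage — narrows the field to Aragonite, Tourmaline, Apatite.
The minerals that satisfy all observations are Apatite, Aragonite, Tourmaline.
That is 3 minerals.

3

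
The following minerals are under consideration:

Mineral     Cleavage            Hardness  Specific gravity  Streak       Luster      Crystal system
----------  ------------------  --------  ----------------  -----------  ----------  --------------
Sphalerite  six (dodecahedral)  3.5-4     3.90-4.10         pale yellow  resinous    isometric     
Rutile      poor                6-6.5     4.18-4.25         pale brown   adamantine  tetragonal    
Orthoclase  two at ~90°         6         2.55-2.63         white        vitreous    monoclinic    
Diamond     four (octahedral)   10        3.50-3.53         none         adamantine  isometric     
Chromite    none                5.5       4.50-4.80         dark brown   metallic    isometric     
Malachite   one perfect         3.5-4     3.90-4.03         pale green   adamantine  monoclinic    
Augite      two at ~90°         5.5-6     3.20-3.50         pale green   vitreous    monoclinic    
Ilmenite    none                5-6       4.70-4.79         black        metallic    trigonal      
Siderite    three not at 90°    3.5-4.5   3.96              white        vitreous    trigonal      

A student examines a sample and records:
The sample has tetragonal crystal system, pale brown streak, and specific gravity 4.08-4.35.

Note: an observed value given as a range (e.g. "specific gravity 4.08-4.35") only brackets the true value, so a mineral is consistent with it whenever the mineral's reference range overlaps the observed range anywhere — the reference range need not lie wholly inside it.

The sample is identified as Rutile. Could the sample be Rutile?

Tetragonal crystal system — agrees with Rutile (tetragonal system).
Pale brown streak — agrees with Rutile (pale brown streak).
Specific gravity 4.08-4.35 — agrees with Rutile (SG 4.18-4.25).
All observations are consistent with the tabulated values for Rutile.

Consistent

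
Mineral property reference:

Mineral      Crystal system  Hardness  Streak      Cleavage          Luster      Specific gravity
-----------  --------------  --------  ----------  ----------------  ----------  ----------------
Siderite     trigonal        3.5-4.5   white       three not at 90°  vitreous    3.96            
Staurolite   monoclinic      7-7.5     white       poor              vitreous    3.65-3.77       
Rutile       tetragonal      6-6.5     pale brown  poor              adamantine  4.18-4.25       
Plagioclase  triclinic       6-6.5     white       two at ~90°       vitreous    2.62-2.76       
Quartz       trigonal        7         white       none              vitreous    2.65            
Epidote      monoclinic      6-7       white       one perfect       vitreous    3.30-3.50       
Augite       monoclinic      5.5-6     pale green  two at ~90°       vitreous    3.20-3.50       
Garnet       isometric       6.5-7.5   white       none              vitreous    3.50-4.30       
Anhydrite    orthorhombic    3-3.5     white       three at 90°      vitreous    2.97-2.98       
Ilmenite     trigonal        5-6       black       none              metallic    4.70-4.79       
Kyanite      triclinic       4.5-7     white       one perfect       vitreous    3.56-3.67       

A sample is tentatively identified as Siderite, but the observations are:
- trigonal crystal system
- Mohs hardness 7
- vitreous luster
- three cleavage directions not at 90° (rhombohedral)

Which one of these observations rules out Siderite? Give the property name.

hardness

Trigonal crystal system: Siderite has trigonal system — agrees.
Mohs hardness 7: Siderite has hardness 3.5-4.5 — does not match.
Vitreous luster: Siderite has vitreous luster — agrees.
Three cleavage directions not at 90° (rhombohedral): Siderite has cleavage three not at 90° — agrees.
The hardness is the one property that does not fit.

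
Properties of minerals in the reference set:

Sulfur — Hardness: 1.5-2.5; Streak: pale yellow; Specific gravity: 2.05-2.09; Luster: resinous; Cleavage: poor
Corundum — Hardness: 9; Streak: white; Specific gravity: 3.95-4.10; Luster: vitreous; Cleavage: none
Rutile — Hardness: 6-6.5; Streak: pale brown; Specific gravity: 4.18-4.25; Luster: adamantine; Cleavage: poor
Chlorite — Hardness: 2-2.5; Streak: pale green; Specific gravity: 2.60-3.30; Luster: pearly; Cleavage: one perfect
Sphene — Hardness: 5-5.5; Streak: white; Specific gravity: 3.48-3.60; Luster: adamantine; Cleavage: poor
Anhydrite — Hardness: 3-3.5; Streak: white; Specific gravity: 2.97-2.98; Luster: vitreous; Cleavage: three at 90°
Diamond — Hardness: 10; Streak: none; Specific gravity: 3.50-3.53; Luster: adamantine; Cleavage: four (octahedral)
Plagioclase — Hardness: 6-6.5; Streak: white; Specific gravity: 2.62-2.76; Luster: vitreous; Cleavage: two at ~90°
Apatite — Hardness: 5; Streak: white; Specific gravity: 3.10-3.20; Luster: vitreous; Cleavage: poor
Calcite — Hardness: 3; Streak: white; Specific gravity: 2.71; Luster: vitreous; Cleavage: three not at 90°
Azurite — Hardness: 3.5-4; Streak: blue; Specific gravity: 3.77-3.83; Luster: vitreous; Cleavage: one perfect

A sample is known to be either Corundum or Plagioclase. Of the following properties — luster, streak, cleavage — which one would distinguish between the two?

Luster: both vitreous — identical.
Streak: both white — identical.
Cleavage: Corundum none, Plagioclase two at ~90° — different.
Cleavage is the diagnostic property here.

cleavage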